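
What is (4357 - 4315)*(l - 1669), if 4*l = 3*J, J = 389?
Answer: -115689/2 ≈ -57845.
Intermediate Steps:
l = 1167/4 (l = (3*389)/4 = (¼)*1167 = 1167/4 ≈ 291.75)
(4357 - 4315)*(l - 1669) = (4357 - 4315)*(1167/4 - 1669) = 42*(-5509/4) = -115689/2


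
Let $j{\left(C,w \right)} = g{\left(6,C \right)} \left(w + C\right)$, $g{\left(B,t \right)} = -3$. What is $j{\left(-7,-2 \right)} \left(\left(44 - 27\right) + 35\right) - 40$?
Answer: $1364$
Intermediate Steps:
$j{\left(C,w \right)} = - 3 C - 3 w$ ($j{\left(C,w \right)} = - 3 \left(w + C\right) = - 3 \left(C + w\right) = - 3 C - 3 w$)
$j{\left(-7,-2 \right)} \left(\left(44 - 27\right) + 35\right) - 40 = \left(\left(-3\right) \left(-7\right) - -6\right) \left(\left(44 - 27\right) + 35\right) - 40 = \left(21 + 6\right) \left(17 + 35\right) - 40 = 27 \cdot 52 - 40 = 1404 - 40 = 1364$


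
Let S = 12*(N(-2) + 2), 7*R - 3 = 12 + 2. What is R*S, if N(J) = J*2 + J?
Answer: -816/7 ≈ -116.57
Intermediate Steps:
N(J) = 3*J (N(J) = 2*J + J = 3*J)
R = 17/7 (R = 3/7 + (12 + 2)/7 = 3/7 + (⅐)*14 = 3/7 + 2 = 17/7 ≈ 2.4286)
S = -48 (S = 12*(3*(-2) + 2) = 12*(-6 + 2) = 12*(-4) = -48)
R*S = (17/7)*(-48) = -816/7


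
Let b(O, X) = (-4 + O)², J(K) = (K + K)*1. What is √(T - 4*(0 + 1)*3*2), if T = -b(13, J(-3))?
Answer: I*√105 ≈ 10.247*I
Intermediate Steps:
J(K) = 2*K (J(K) = (2*K)*1 = 2*K)
T = -81 (T = -(-4 + 13)² = -1*9² = -1*81 = -81)
√(T - 4*(0 + 1)*3*2) = √(-81 - 4*(0 + 1)*3*2) = √(-81 - 4*3*2) = √(-81 - 12*2) = √(-81 - 24) = √(-105) = I*√105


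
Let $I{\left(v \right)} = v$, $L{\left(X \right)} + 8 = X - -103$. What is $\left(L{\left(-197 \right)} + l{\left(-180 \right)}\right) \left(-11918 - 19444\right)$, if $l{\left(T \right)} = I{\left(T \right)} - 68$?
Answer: $10976700$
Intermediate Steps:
$L{\left(X \right)} = 95 + X$ ($L{\left(X \right)} = -8 + \left(X - -103\right) = -8 + \left(X + 103\right) = -8 + \left(103 + X\right) = 95 + X$)
$l{\left(T \right)} = -68 + T$ ($l{\left(T \right)} = T - 68 = -68 + T$)
$\left(L{\left(-197 \right)} + l{\left(-180 \right)}\right) \left(-11918 - 19444\right) = \left(\left(95 - 197\right) - 248\right) \left(-11918 - 19444\right) = \left(-102 - 248\right) \left(-11918 + \left(-24346 + 4902\right)\right) = - 350 \left(-11918 - 19444\right) = \left(-350\right) \left(-31362\right) = 10976700$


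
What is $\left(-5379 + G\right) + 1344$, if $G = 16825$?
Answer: $12790$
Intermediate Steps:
$\left(-5379 + G\right) + 1344 = \left(-5379 + 16825\right) + 1344 = 11446 + 1344 = 12790$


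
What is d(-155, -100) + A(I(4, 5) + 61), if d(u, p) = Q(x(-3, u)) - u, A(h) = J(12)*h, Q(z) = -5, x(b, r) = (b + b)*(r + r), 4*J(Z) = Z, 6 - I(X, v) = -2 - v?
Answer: 372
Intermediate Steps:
I(X, v) = 8 + v (I(X, v) = 6 - (-2 - v) = 6 + (2 + v) = 8 + v)
J(Z) = Z/4
x(b, r) = 4*b*r (x(b, r) = (2*b)*(2*r) = 4*b*r)
A(h) = 3*h (A(h) = ((¼)*12)*h = 3*h)
d(u, p) = -5 - u
d(-155, -100) + A(I(4, 5) + 61) = (-5 - 1*(-155)) + 3*((8 + 5) + 61) = (-5 + 155) + 3*(13 + 61) = 150 + 3*74 = 150 + 222 = 372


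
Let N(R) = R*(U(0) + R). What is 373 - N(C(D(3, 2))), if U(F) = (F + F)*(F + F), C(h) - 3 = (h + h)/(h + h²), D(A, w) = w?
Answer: 3236/9 ≈ 359.56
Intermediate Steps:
C(h) = 3 + 2*h/(h + h²) (C(h) = 3 + (h + h)/(h + h²) = 3 + (2*h)/(h + h²) = 3 + 2*h/(h + h²))
U(F) = 4*F² (U(F) = (2*F)*(2*F) = 4*F²)
N(R) = R² (N(R) = R*(4*0² + R) = R*(4*0 + R) = R*(0 + R) = R*R = R²)
373 - N(C(D(3, 2))) = 373 - ((5 + 3*2)/(1 + 2))² = 373 - ((5 + 6)/3)² = 373 - ((⅓)*11)² = 373 - (11/3)² = 373 - 1*121/9 = 373 - 121/9 = 3236/9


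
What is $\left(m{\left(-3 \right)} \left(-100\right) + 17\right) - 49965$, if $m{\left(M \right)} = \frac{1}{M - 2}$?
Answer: $-49928$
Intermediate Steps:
$m{\left(M \right)} = \frac{1}{-2 + M}$
$\left(m{\left(-3 \right)} \left(-100\right) + 17\right) - 49965 = \left(\frac{1}{-2 - 3} \left(-100\right) + 17\right) - 49965 = \left(\frac{1}{-5} \left(-100\right) + 17\right) - 49965 = \left(\left(- \frac{1}{5}\right) \left(-100\right) + 17\right) - 49965 = \left(20 + 17\right) - 49965 = 37 - 49965 = -49928$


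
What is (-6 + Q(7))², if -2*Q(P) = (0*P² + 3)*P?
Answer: 1089/4 ≈ 272.25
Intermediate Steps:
Q(P) = -3*P/2 (Q(P) = -(0*P² + 3)*P/2 = -(0 + 3)*P/2 = -3*P/2)
(-6 + Q(7))² = (-6 - 3/2*7)² = (-6 - 21/2)² = (-33/2)² = 1089/4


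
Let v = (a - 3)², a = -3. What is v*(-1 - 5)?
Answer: -216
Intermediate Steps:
v = 36 (v = (-3 - 3)² = (-6)² = 36)
v*(-1 - 5) = 36*(-1 - 5) = 36*(-6) = -216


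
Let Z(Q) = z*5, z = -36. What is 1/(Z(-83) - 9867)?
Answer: -1/10047 ≈ -9.9532e-5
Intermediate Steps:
Z(Q) = -180 (Z(Q) = -36*5 = -180)
1/(Z(-83) - 9867) = 1/(-180 - 9867) = 1/(-10047) = -1/10047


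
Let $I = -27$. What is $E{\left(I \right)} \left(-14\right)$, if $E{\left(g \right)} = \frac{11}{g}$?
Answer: $\frac{154}{27} \approx 5.7037$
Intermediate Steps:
$E{\left(I \right)} \left(-14\right) = \frac{11}{-27} \left(-14\right) = 11 \left(- \frac{1}{27}\right) \left(-14\right) = \left(- \frac{11}{27}\right) \left(-14\right) = \frac{154}{27}$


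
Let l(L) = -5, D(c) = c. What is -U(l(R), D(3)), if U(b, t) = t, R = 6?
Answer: -3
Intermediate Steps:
-U(l(R), D(3)) = -1*3 = -3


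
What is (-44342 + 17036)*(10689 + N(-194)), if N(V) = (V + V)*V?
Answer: -2347251066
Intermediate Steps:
N(V) = 2*V**2 (N(V) = (2*V)*V = 2*V**2)
(-44342 + 17036)*(10689 + N(-194)) = (-44342 + 17036)*(10689 + 2*(-194)**2) = -27306*(10689 + 2*37636) = -27306*(10689 + 75272) = -27306*85961 = -2347251066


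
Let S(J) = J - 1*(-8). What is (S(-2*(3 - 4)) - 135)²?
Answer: 15625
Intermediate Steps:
S(J) = 8 + J (S(J) = J + 8 = 8 + J)
(S(-2*(3 - 4)) - 135)² = ((8 - 2*(3 - 4)) - 135)² = ((8 - 2*(-1)) - 135)² = ((8 + 2) - 135)² = (10 - 135)² = (-125)² = 15625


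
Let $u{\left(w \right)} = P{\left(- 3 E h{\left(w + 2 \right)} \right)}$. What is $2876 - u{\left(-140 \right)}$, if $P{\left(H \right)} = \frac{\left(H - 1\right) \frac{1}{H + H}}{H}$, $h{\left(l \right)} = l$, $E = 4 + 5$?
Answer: $\frac{79855449427}{27766152} \approx 2876.0$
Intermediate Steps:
$E = 9$
$P{\left(H \right)} = \frac{-1 + H}{2 H^{2}}$ ($P{\left(H \right)} = \frac{\left(-1 + H\right) \frac{1}{2 H}}{H} = \frac{\frac{1}{2} \frac{1}{H} \left(-1 + H\right)}{H} = \frac{-1 + H}{2 H^{2}}$)
$u{\left(w \right)} = \frac{-55 - 27 w}{2 \left(-54 - 27 w\right)^{2}}$ ($u{\left(w \right)} = \frac{-1 + \left(-3\right) 9 \left(w + 2\right)}{2 \cdot 729 \left(w + 2\right)^{2}} = \frac{-1 - 27 \left(2 + w\right)}{2 \cdot 729 \left(2 + w\right)^{2}} = \frac{-1 - \left(54 + 27 w\right)}{2 \left(-54 - 27 w\right)^{2}} = \frac{-55 - 27 w}{2 \left(-54 - 27 w\right)^{2}}$)
$2876 - u{\left(-140 \right)} = 2876 - \frac{-55 - -3780}{1458 \left(2 - 140\right)^{2}} = 2876 - \frac{-55 + 3780}{1458 \cdot 19044} = 2876 - \frac{1}{1458} \cdot \frac{1}{19044} \cdot 3725 = 2876 - \frac{3725}{27766152} = \frac{79855449427}{27766152}$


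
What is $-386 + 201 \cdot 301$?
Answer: $60115$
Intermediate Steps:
$-386 + 201 \cdot 301 = -386 + 60501 = 60115$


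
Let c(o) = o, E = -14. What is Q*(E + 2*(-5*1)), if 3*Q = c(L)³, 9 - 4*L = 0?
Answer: -729/8 ≈ -91.125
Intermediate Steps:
L = 9/4 (L = 9/4 - ¼*0 = 9/4 + 0 = 9/4 ≈ 2.2500)
Q = 243/64 (Q = (9/4)³/3 = (⅓)*(729/64) = 243/64 ≈ 3.7969)
Q*(E + 2*(-5*1)) = 243*(-14 + 2*(-5*1))/64 = 243*(-14 + 2*(-5))/64 = 243*(-14 - 10)/64 = (243/64)*(-24) = -729/8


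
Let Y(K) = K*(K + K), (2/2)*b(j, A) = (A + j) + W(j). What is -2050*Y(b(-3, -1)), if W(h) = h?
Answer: -200900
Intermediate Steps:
b(j, A) = A + 2*j (b(j, A) = (A + j) + j = A + 2*j)
Y(K) = 2*K² (Y(K) = K*(2*K) = 2*K²)
-2050*Y(b(-3, -1)) = -4100*(-1 + 2*(-3))² = -4100*(-1 - 6)² = -4100*(-7)² = -4100*49 = -2050*98 = -200900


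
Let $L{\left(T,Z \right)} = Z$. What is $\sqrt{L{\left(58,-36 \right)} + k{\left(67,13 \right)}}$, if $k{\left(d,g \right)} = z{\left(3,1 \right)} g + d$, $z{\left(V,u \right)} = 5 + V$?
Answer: $3 \sqrt{15} \approx 11.619$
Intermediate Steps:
$k{\left(d,g \right)} = d + 8 g$ ($k{\left(d,g \right)} = \left(5 + 3\right) g + d = 8 g + d = d + 8 g$)
$\sqrt{L{\left(58,-36 \right)} + k{\left(67,13 \right)}} = \sqrt{-36 + \left(67 + 8 \cdot 13\right)} = \sqrt{-36 + \left(67 + 104\right)} = \sqrt{-36 + 171} = \sqrt{135} = 3 \sqrt{15}$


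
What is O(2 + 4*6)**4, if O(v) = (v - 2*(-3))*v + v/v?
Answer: 481481944321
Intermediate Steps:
O(v) = 1 + v*(6 + v) (O(v) = (v + 6)*v + 1 = (6 + v)*v + 1 = v*(6 + v) + 1 = 1 + v*(6 + v))
O(2 + 4*6)**4 = (1 + (2 + 4*6)**2 + 6*(2 + 4*6))**4 = (1 + (2 + 24)**2 + 6*(2 + 24))**4 = (1 + 26**2 + 6*26)**4 = (1 + 676 + 156)**4 = 833**4 = 481481944321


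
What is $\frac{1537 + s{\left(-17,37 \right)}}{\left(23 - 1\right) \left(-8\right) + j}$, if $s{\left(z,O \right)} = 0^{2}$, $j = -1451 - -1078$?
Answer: $- \frac{1537}{549} \approx -2.7996$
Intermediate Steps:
$j = -373$ ($j = -1451 + 1078 = -373$)
$s{\left(z,O \right)} = 0$
$\frac{1537 + s{\left(-17,37 \right)}}{\left(23 - 1\right) \left(-8\right) + j} = \frac{1537 + 0}{\left(23 - 1\right) \left(-8\right) - 373} = \frac{1537}{22 \left(-8\right) - 373} = \frac{1537}{-176 - 373} = \frac{1537}{-549} = 1537 \left(- \frac{1}{549}\right) = - \frac{1537}{549}$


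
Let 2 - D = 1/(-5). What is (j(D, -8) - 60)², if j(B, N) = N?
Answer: 4624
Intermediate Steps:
D = 11/5 (D = 2 - 1/(-5) = 2 - 1*(-⅕) = 2 + ⅕ = 11/5 ≈ 2.2000)
(j(D, -8) - 60)² = (-8 - 60)² = (-68)² = 4624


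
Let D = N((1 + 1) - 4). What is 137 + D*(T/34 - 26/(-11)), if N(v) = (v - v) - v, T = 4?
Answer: 26547/187 ≈ 141.96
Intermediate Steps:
N(v) = -v (N(v) = 0 - v = -v)
D = 2 (D = -((1 + 1) - 4) = -(2 - 4) = -1*(-2) = 2)
137 + D*(T/34 - 26/(-11)) = 137 + 2*(4/34 - 26/(-11)) = 137 + 2*(4*(1/34) - 26*(-1/11)) = 137 + 2*(2/17 + 26/11) = 137 + 2*(464/187) = 137 + 928/187 = 26547/187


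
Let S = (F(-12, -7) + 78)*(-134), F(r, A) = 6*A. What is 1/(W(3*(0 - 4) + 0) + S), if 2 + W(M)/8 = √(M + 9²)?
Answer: -605/2927648 - √69/2927648 ≈ -0.00020949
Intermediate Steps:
S = -4824 (S = (6*(-7) + 78)*(-134) = (-42 + 78)*(-134) = 36*(-134) = -4824)
W(M) = -16 + 8*√(81 + M) (W(M) = -16 + 8*√(M + 9²) = -16 + 8*√(M + 81) = -16 + 8*√(81 + M))
1/(W(3*(0 - 4) + 0) + S) = 1/((-16 + 8*√(81 + (3*(0 - 4) + 0))) - 4824) = 1/((-16 + 8*√(81 + (3*(-4) + 0))) - 4824) = 1/((-16 + 8*√(81 + (-12 + 0))) - 4824) = 1/((-16 + 8*√(81 - 12)) - 4824) = 1/((-16 + 8*√69) - 4824) = 1/(-4840 + 8*√69)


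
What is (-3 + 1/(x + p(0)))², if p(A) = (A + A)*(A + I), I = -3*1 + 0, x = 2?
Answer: 25/4 ≈ 6.2500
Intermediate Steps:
I = -3 (I = -3 + 0 = -3)
p(A) = 2*A*(-3 + A) (p(A) = (A + A)*(A - 3) = (2*A)*(-3 + A) = 2*A*(-3 + A))
(-3 + 1/(x + p(0)))² = (-3 + 1/(2 + 2*0*(-3 + 0)))² = (-3 + 1/(2 + 2*0*(-3)))² = (-3 + 1/(2 + 0))² = (-3 + 1/2)² = (-3 + ½)² = (-5/2)² = 25/4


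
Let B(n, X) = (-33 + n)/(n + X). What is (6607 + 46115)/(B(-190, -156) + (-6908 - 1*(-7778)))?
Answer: 18241812/301243 ≈ 60.555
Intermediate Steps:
B(n, X) = (-33 + n)/(X + n)
(6607 + 46115)/(B(-190, -156) + (-6908 - 1*(-7778))) = (6607 + 46115)/((-33 - 190)/(-156 - 190) + (-6908 - 1*(-7778))) = 52722/(-223/(-346) + (-6908 + 7778)) = 52722/(-1/346*(-223) + 870) = 52722/(223/346 + 870) = 52722/(301243/346) = 52722*(346/301243) = 18241812/301243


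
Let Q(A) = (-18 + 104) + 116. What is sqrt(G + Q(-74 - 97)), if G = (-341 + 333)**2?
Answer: sqrt(266) ≈ 16.310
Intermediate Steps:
G = 64 (G = (-8)**2 = 64)
Q(A) = 202 (Q(A) = 86 + 116 = 202)
sqrt(G + Q(-74 - 97)) = sqrt(64 + 202) = sqrt(266)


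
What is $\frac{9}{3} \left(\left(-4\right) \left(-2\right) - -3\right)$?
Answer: $33$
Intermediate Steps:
$\frac{9}{3} \left(\left(-4\right) \left(-2\right) - -3\right) = 9 \cdot \frac{1}{3} \left(8 + 3\right) = 3 \cdot 11 = 33$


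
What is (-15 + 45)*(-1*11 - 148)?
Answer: -4770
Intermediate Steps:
(-15 + 45)*(-1*11 - 148) = 30*(-11 - 148) = 30*(-159) = -4770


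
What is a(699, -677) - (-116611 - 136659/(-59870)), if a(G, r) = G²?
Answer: 36233905781/59870 ≈ 6.0521e+5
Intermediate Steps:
a(699, -677) - (-116611 - 136659/(-59870)) = 699² - (-116611 - 136659/(-59870)) = 488601 - (-116611 - 136659*(-1/59870)) = 488601 - (-116611 + 136659/59870) = 488601 - 1*(-6981363911/59870) = 488601 + 6981363911/59870 = 36233905781/59870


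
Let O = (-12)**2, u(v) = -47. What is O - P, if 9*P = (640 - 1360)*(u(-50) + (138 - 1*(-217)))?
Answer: 24784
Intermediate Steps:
P = -24640 (P = ((640 - 1360)*(-47 + (138 - 1*(-217))))/9 = (-720*(-47 + (138 + 217)))/9 = (-720*(-47 + 355))/9 = (-720*308)/9 = (1/9)*(-221760) = -24640)
O = 144
O - P = 144 - 1*(-24640) = 144 + 24640 = 24784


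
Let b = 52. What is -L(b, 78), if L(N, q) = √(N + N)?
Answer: -2*√26 ≈ -10.198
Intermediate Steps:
L(N, q) = √2*√N (L(N, q) = √(2*N) = √2*√N)
-L(b, 78) = -√2*√52 = -√2*2*√13 = -2*√26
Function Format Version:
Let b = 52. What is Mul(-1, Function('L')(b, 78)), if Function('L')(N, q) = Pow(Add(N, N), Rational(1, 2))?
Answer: Mul(-2, Pow(26, Rational(1, 2))) ≈ -10.198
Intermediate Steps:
Function('L')(N, q) = Mul(Pow(2, Rational(1, 2)), Pow(N, Rational(1, 2))) (Function('L')(N, q) = Pow(Mul(2, N), Rational(1, 2)) = Mul(Pow(2, Rational(1, 2)), Pow(N, Rational(1, 2))))
Mul(-1, Function('L')(b, 78)) = Mul(-1, Mul(Pow(2, Rational(1, 2)), Pow(52, Rational(1, 2)))) = Mul(-1, Mul(Pow(2, Rational(1, 2)), Mul(2, Pow(13, Rational(1, 2))))) = Mul(-1, Mul(2, Pow(26, Rational(1, 2)))) = Mul(-2, Pow(26, Rational(1, 2)))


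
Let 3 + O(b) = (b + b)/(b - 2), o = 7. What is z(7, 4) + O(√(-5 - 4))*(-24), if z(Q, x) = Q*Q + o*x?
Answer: 1505/13 + 288*I/13 ≈ 115.77 + 22.154*I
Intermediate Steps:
O(b) = -3 + 2*b/(-2 + b) (O(b) = -3 + (b + b)/(b - 2) = -3 + (2*b)/(-2 + b) = -3 + 2*b/(-2 + b))
z(Q, x) = Q² + 7*x (z(Q, x) = Q*Q + 7*x = Q² + 7*x)
z(7, 4) + O(√(-5 - 4))*(-24) = (7² + 7*4) + ((6 - √(-5 - 4))/(-2 + √(-5 - 4)))*(-24) = (49 + 28) + ((6 - √(-9))/(-2 + √(-9)))*(-24) = 77 + ((6 - 3*I)/(-2 + 3*I))*(-24) = 77 + (((-2 - 3*I)/13)*(6 - 3*I))*(-24) = 77 + ((-2 - 3*I)*(6 - 3*I)/13)*(-24) = 77 - 24*(-2 - 3*I)*(6 - 3*I)/13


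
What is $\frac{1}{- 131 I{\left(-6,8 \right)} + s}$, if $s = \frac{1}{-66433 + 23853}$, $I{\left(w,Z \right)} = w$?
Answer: $\frac{42580}{33467879} \approx 0.0012723$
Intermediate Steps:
$s = - \frac{1}{42580}$ ($s = \frac{1}{-42580} = - \frac{1}{42580} \approx -2.3485 \cdot 10^{-5}$)
$\frac{1}{- 131 I{\left(-6,8 \right)} + s} = \frac{1}{\left(-131\right) \left(-6\right) - \frac{1}{42580}} = \frac{1}{786 - \frac{1}{42580}} = \frac{1}{\frac{33467879}{42580}} = \frac{42580}{33467879}$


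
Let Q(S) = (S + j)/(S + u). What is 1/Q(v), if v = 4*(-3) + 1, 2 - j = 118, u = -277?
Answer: 288/127 ≈ 2.2677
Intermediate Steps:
j = -116 (j = 2 - 1*118 = 2 - 118 = -116)
v = -11 (v = -12 + 1 = -11)
Q(S) = (-116 + S)/(-277 + S) (Q(S) = (S - 116)/(S - 277) = (-116 + S)/(-277 + S))
1/Q(v) = 1/((-116 - 11)/(-277 - 11)) = 1/(-127/(-288)) = 1/(-1/288*(-127)) = 1/(127/288) = 288/127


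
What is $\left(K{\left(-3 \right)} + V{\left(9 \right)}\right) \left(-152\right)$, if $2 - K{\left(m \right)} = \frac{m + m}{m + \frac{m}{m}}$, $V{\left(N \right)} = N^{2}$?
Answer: $-12160$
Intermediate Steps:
$K{\left(m \right)} = 2 - \frac{2 m}{1 + m}$ ($K{\left(m \right)} = 2 - \frac{m + m}{m + \frac{m}{m}} = 2 - \frac{2 m}{m + 1} = 2 - \frac{2 m}{1 + m}$)
$\left(K{\left(-3 \right)} + V{\left(9 \right)}\right) \left(-152\right) = \left(\frac{2}{1 - 3} + 9^{2}\right) \left(-152\right) = \left(\frac{2}{-2} + 81\right) \left(-152\right) = \left(2 \left(- \frac{1}{2}\right) + 81\right) \left(-152\right) = \left(-1 + 81\right) \left(-152\right) = 80 \left(-152\right) = -12160$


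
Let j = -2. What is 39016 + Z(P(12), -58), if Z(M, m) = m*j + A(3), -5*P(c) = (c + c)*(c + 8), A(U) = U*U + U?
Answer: 39144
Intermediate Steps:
A(U) = U + U² (A(U) = U² + U = U + U²)
P(c) = -2*c*(8 + c)/5 (P(c) = -(c + c)*(c + 8)/5 = -2*c*(8 + c)/5)
Z(M, m) = 12 - 2*m (Z(M, m) = m*(-2) + 3*(1 + 3) = -2*m + 3*4 = -2*m + 12 = 12 - 2*m)
39016 + Z(P(12), -58) = 39016 + (12 - 2*(-58)) = 39016 + (12 + 116) = 39016 + 128 = 39144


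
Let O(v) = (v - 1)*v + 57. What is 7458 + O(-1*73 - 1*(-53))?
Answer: 7935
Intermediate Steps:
O(v) = 57 + v*(-1 + v) (O(v) = (-1 + v)*v + 57 = v*(-1 + v) + 57 = 57 + v*(-1 + v))
7458 + O(-1*73 - 1*(-53)) = 7458 + (57 + (-1*73 - 1*(-53))**2 - (-1*73 - 1*(-53))) = 7458 + (57 + (-73 + 53)**2 - (-73 + 53)) = 7458 + (57 + (-20)**2 - 1*(-20)) = 7458 + (57 + 400 + 20) = 7458 + 477 = 7935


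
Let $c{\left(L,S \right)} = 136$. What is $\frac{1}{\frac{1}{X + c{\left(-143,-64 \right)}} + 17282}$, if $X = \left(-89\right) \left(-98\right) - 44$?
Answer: $\frac{8814}{152323549} \approx 5.7864 \cdot 10^{-5}$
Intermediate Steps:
$X = 8678$ ($X = 8722 - 44 = 8678$)
$\frac{1}{\frac{1}{X + c{\left(-143,-64 \right)}} + 17282} = \frac{1}{\frac{1}{8678 + 136} + 17282} = \frac{1}{\frac{1}{8814} + 17282} = \frac{1}{\frac{152323549}{8814}} = \frac{8814}{152323549}$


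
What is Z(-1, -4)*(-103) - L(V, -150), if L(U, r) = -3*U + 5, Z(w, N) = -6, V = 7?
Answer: 634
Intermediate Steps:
L(U, r) = 5 - 3*U
Z(-1, -4)*(-103) - L(V, -150) = -6*(-103) - (5 - 3*7) = 618 - (5 - 21) = 618 - 1*(-16) = 618 + 16 = 634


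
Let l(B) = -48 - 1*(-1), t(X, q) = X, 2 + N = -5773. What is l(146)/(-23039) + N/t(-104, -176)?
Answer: 133055113/2396056 ≈ 55.531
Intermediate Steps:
N = -5775 (N = -2 - 5773 = -5775)
l(B) = -47 (l(B) = -48 + 1 = -47)
l(146)/(-23039) + N/t(-104, -176) = -47/(-23039) - 5775/(-104) = -47*(-1/23039) - 5775*(-1/104) = 47/23039 + 5775/104 = 133055113/2396056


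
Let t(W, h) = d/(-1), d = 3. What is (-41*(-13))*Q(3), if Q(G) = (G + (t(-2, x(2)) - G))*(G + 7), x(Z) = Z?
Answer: -15990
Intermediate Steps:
t(W, h) = -3 (t(W, h) = 3/(-1) = 3*(-1) = -3)
Q(G) = -21 - 3*G (Q(G) = (G + (-3 - G))*(G + 7) = -3*(7 + G) = -21 - 3*G)
(-41*(-13))*Q(3) = (-41*(-13))*(-21 - 3*3) = 533*(-21 - 9) = 533*(-30) = -15990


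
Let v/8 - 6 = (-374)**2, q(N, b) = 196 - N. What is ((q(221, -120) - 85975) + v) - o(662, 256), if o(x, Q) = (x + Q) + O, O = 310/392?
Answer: 202298893/196 ≈ 1.0321e+6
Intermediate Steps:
v = 1119056 (v = 48 + 8*(-374)**2 = 48 + 8*139876 = 48 + 1119008 = 1119056)
O = 155/196 (O = 310*(1/392) = 155/196 ≈ 0.79082)
o(x, Q) = 155/196 + Q + x (o(x, Q) = (x + Q) + 155/196 = (Q + x) + 155/196 = 155/196 + Q + x)
((q(221, -120) - 85975) + v) - o(662, 256) = (((196 - 1*221) - 85975) + 1119056) - (155/196 + 256 + 662) = (((196 - 221) - 85975) + 1119056) - 1*180083/196 = ((-25 - 85975) + 1119056) - 180083/196 = (-86000 + 1119056) - 180083/196 = 1033056 - 180083/196 = 202298893/196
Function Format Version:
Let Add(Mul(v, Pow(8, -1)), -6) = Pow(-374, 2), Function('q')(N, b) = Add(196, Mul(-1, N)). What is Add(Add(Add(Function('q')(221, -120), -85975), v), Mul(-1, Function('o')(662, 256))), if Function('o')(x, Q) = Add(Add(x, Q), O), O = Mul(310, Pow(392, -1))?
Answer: Rational(202298893, 196) ≈ 1.0321e+6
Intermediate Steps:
v = 1119056 (v = Add(48, Mul(8, Pow(-374, 2))) = Add(48, Mul(8, 139876)) = Add(48, 1119008) = 1119056)
O = Rational(155, 196) (O = Mul(310, Rational(1, 392)) = Rational(155, 196) ≈ 0.79082)
Function('o')(x, Q) = Add(Rational(155, 196), Q, x) (Function('o')(x, Q) = Add(Add(x, Q), Rational(155, 196)) = Add(Add(Q, x), Rational(155, 196)) = Add(Rational(155, 196), Q, x))
Add(Add(Add(Function('q')(221, -120), -85975), v), Mul(-1, Function('o')(662, 256))) = Add(Add(Add(Add(196, Mul(-1, 221)), -85975), 1119056), Mul(-1, Add(Rational(155, 196), 256, 662))) = Add(Add(Add(Add(196, -221), -85975), 1119056), Mul(-1, Rational(180083, 196))) = Add(Add(Add(-25, -85975), 1119056), Rational(-180083, 196)) = Add(Add(-86000, 1119056), Rational(-180083, 196)) = Add(1033056, Rational(-180083, 196)) = Rational(202298893, 196)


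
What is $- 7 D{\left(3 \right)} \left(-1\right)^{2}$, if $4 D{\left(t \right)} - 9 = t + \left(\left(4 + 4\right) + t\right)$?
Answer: $- \frac{161}{4} \approx -40.25$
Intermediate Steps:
$D{\left(t \right)} = \frac{17}{4} + \frac{t}{2}$ ($D{\left(t \right)} = \frac{9}{4} + \frac{t + \left(\left(4 + 4\right) + t\right)}{4} = \frac{9}{4} + \frac{t + \left(8 + t\right)}{4} = \frac{9}{4} + \frac{8 + 2 t}{4} = \frac{9}{4} + \left(2 + \frac{t}{2}\right) = \frac{17}{4} + \frac{t}{2}$)
$- 7 D{\left(3 \right)} \left(-1\right)^{2} = - 7 \left(\frac{17}{4} + \frac{1}{2} \cdot 3\right) \left(-1\right)^{2} = - 7 \left(\frac{17}{4} + \frac{3}{2}\right) 1 = \left(-7\right) \frac{23}{4} \cdot 1 = \left(- \frac{161}{4}\right) 1 = - \frac{161}{4}$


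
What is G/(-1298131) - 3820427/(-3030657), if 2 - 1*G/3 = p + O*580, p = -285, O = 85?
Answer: 5405039496560/3934189802067 ≈ 1.3739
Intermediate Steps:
G = -147039 (G = 6 - 3*(-285 + 85*580) = 6 - 3*(-285 + 49300) = 6 - 3*49015 = 6 - 147045 = -147039)
G/(-1298131) - 3820427/(-3030657) = -147039/(-1298131) - 3820427/(-3030657) = -147039*(-1/1298131) - 3820427*(-1/3030657) = 147039/1298131 + 3820427/3030657 = 5405039496560/3934189802067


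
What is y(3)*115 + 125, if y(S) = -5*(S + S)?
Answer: -3325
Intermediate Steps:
y(S) = -10*S
y(3)*115 + 125 = -10*3*115 + 125 = -30*115 + 125 = -3450 + 125 = -3325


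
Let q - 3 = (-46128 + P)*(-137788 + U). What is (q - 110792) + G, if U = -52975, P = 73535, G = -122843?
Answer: -5228475173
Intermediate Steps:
q = -5228241538 (q = 3 + (-46128 + 73535)*(-137788 - 52975) = 3 + 27407*(-190763) = 3 - 5228241541 = -5228241538)
(q - 110792) + G = (-5228241538 - 110792) - 122843 = -5228352330 - 122843 = -5228475173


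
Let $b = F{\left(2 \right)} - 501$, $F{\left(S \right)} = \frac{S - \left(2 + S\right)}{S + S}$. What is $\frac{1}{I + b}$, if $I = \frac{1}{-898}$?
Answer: $- \frac{449}{225174} \approx -0.001994$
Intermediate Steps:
$F{\left(S \right)} = - \frac{1}{S}$ ($F{\left(S \right)} = - \frac{2}{2 S} = - 2 \frac{1}{2 S} = - \frac{1}{S}$)
$I = - \frac{1}{898} \approx -0.0011136$
$b = - \frac{1003}{2}$ ($b = - \frac{1}{2} - 501 = - \frac{1003}{2} \approx -501.5$)
$\frac{1}{I + b} = \frac{1}{- \frac{1}{898} - \frac{1003}{2}} = \frac{1}{- \frac{225174}{449}} = - \frac{449}{225174}$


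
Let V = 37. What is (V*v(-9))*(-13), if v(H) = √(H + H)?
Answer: -1443*I*√2 ≈ -2040.7*I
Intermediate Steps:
v(H) = √2*√H (v(H) = √(2*H) = √2*√H)
(V*v(-9))*(-13) = (37*(√2*√(-9)))*(-13) = (37*(√2*(3*I)))*(-13) = (37*(3*I*√2))*(-13) = (111*I*√2)*(-13) = -1443*I*√2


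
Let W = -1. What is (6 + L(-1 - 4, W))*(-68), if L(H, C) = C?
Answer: -340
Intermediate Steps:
(6 + L(-1 - 4, W))*(-68) = (6 - 1)*(-68) = 5*(-68) = -340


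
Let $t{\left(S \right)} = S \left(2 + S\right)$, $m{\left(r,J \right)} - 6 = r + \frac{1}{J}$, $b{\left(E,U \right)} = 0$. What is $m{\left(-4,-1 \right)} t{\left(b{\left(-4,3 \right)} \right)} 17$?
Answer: $0$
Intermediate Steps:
$m{\left(r,J \right)} = 6 + r + \frac{1}{J}$ ($m{\left(r,J \right)} = 6 + \left(r + \frac{1}{J}\right) = 6 + r + \frac{1}{J}$)
$m{\left(-4,-1 \right)} t{\left(b{\left(-4,3 \right)} \right)} 17 = \left(6 - 4 + \frac{1}{-1}\right) 0 \left(2 + 0\right) 17 = \left(6 - 4 - 1\right) 0 \cdot 2 \cdot 17 = 1 \cdot 0 \cdot 17 = 0 \cdot 17 = 0$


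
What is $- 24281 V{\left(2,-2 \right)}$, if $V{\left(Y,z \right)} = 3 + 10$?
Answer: $-315653$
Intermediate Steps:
$V{\left(Y,z \right)} = 13$
$- 24281 V{\left(2,-2 \right)} = \left(-24281\right) 13 = -315653$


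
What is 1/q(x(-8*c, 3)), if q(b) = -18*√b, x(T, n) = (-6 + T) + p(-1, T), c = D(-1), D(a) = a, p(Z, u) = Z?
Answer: -1/18 ≈ -0.055556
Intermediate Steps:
c = -1
x(T, n) = -7 + T (x(T, n) = (-6 + T) - 1 = -7 + T)
1/q(x(-8*c, 3)) = 1/(-18*√(-7 - 8*(-1))) = 1/(-18*√(-7 + 8)) = 1/(-18*√1) = 1/(-18*1) = 1/(-18) = -1/18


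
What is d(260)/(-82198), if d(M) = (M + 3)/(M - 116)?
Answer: -263/11836512 ≈ -2.2219e-5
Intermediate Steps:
d(M) = (3 + M)/(-116 + M)
d(260)/(-82198) = ((3 + 260)/(-116 + 260))/(-82198) = (263/144)*(-1/82198) = -263/11836512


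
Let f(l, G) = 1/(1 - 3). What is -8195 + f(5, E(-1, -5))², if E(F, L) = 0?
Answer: -32779/4 ≈ -8194.8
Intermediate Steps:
f(l, G) = -½ (f(l, G) = 1/(-2) = -½)
-8195 + f(5, E(-1, -5))² = -8195 + (-½)² = -8195 + ¼ = -32779/4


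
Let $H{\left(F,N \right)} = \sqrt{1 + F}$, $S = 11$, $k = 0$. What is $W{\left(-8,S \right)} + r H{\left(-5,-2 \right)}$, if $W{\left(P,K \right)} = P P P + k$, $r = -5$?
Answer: $-512 - 10 i \approx -512.0 - 10.0 i$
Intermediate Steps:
$W{\left(P,K \right)} = P^{3}$ ($W{\left(P,K \right)} = P P P + 0 = P^{2} P + 0 = P^{3} + 0 = P^{3}$)
$W{\left(-8,S \right)} + r H{\left(-5,-2 \right)} = \left(-8\right)^{3} - 5 \sqrt{1 - 5} = -512 - 5 \sqrt{-4} = -512 - 5 \cdot 2 i = -512 - 10 i$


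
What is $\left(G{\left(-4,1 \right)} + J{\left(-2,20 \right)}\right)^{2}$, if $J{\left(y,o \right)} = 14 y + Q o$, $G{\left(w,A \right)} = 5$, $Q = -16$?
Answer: $117649$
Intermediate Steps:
$J{\left(y,o \right)} = - 16 o + 14 y$ ($J{\left(y,o \right)} = 14 y - 16 o = - 16 o + 14 y$)
$\left(G{\left(-4,1 \right)} + J{\left(-2,20 \right)}\right)^{2} = \left(5 + \left(\left(-16\right) 20 + 14 \left(-2\right)\right)\right)^{2} = \left(5 - 348\right)^{2} = \left(-343\right)^{2} = 117649$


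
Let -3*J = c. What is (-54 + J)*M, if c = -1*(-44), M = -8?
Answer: 1648/3 ≈ 549.33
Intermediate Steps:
c = 44
J = -44/3 (J = -1/3*44 = -44/3 ≈ -14.667)
(-54 + J)*M = (-54 - 44/3)*(-8) = -206/3*(-8) = 1648/3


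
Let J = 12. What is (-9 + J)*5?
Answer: 15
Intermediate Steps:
(-9 + J)*5 = (-9 + 12)*5 = 3*5 = 15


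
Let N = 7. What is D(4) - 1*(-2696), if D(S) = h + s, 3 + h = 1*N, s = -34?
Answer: 2666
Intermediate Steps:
h = 4 (h = -3 + 1*7 = -3 + 7 = 4)
D(S) = -30 (D(S) = 4 - 34 = -30)
D(4) - 1*(-2696) = -30 - 1*(-2696) = -30 + 2696 = 2666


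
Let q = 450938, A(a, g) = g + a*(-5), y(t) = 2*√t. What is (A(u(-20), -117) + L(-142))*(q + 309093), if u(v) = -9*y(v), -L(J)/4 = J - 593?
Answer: 2145567513 + 136805580*I*√5 ≈ 2.1456e+9 + 3.0591e+8*I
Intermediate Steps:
L(J) = 2372 - 4*J (L(J) = -4*(J - 593) = -4*(-593 + J) = 2372 - 4*J)
u(v) = -18*√v
A(a, g) = g - 5*a
(A(u(-20), -117) + L(-142))*(q + 309093) = ((-117 - (-90)*√(-20)) + (2372 - 4*(-142)))*(450938 + 309093) = ((-117 - (-90)*2*I*√5) + (2372 + 568))*760031 = ((-117 - (-180)*I*√5) + 2940)*760031 = ((-117 + 180*I*√5) + 2940)*760031 = (2823 + 180*I*√5)*760031 = 2145567513 + 136805580*I*√5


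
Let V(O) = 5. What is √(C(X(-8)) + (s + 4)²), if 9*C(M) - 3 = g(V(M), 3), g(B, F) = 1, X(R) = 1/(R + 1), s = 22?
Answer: 2*√1522/3 ≈ 26.009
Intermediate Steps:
X(R) = 1/(1 + R)
C(M) = 4/9 (C(M) = ⅓ + (⅑)*1 = ⅓ + ⅑ = 4/9)
√(C(X(-8)) + (s + 4)²) = √(4/9 + (22 + 4)²) = √(4/9 + 26²) = √(4/9 + 676) = √(6088/9) = 2*√1522/3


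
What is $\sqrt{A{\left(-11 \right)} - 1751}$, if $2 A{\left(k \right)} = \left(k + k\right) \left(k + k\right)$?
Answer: $i \sqrt{1509} \approx 38.846 i$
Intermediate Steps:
$A{\left(k \right)} = 2 k^{2}$ ($A{\left(k \right)} = \frac{\left(k + k\right) \left(k + k\right)}{2} = \frac{2 k 2 k}{2} = \frac{4 k^{2}}{2} = 2 k^{2}$)
$\sqrt{A{\left(-11 \right)} - 1751} = \sqrt{2 \left(-11\right)^{2} - 1751} = \sqrt{2 \cdot 121 - 1751} = \sqrt{242 - 1751} = \sqrt{-1509} = i \sqrt{1509}$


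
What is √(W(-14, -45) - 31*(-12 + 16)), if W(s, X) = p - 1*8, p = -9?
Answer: I*√141 ≈ 11.874*I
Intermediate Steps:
W(s, X) = -17 (W(s, X) = -9 - 1*8 = -9 - 8 = -17)
√(W(-14, -45) - 31*(-12 + 16)) = √(-17 - 31*(-12 + 16)) = √(-17 - 31*4) = √(-17 - 124) = √(-141) = I*√141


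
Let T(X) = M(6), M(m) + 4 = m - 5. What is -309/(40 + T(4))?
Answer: -309/37 ≈ -8.3513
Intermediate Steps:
M(m) = -9 + m (M(m) = -4 + (m - 5) = -4 + (-5 + m) = -9 + m)
T(X) = -3 (T(X) = -9 + 6 = -3)
-309/(40 + T(4)) = -309/(40 - 3) = -309/37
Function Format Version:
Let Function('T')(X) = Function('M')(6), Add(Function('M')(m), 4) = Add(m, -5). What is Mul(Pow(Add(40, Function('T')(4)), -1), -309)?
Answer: Rational(-309, 37) ≈ -8.3513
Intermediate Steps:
Function('M')(m) = Add(-9, m) (Function('M')(m) = Add(-4, Add(m, -5)) = Add(-4, Add(-5, m)) = Add(-9, m))
Function('T')(X) = -3 (Function('T')(X) = Add(-9, 6) = -3)
Mul(Pow(Add(40, Function('T')(4)), -1), -309) = Mul(Pow(Add(40, -3), -1), -309) = Mul(Pow(37, -1), -309) = Mul(Rational(1, 37), -309) = Rational(-309, 37)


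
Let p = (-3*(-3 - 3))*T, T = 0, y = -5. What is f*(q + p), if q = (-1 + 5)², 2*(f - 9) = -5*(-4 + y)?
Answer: 504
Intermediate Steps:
f = 63/2 (f = 9 + (-5*(-4 - 5))/2 = 9 + (-5*(-9))/2 = 9 + (½)*45 = 9 + 45/2 = 63/2 ≈ 31.500)
p = 0 (p = -3*(-3 - 3)*0 = -3*(-6)*0 = 18*0 = 0)
q = 16 (q = 4² = 16)
f*(q + p) = 63*(16 + 0)/2 = (63/2)*16 = 504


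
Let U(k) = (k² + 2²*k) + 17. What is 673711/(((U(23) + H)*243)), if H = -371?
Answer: 673711/64881 ≈ 10.384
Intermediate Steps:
U(k) = 17 + k² + 4*k (U(k) = (k² + 4*k) + 17 = 17 + k² + 4*k)
673711/(((U(23) + H)*243)) = 673711/((((17 + 23² + 4*23) - 371)*243)) = 673711/((((17 + 529 + 92) - 371)*243)) = 673711/(((638 - 371)*243)) = 673711/((267*243)) = 673711/64881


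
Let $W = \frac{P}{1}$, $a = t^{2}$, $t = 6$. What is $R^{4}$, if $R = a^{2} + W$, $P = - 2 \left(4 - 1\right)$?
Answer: $2769228810000$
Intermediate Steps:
$P = -6$ ($P = \left(-2\right) 3 = -6$)
$a = 36$ ($a = 6^{2} = 36$)
$W = -6$ ($W = - \frac{6}{1} = \left(-6\right) 1 = -6$)
$R = 1290$ ($R = 36^{2} - 6 = 1296 - 6 = 1290$)
$R^{4} = 1290^{4} = 2769228810000$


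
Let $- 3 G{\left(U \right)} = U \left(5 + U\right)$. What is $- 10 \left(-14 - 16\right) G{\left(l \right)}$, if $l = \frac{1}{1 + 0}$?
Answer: $-600$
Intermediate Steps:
$l = 1$ ($l = 1^{-1} = 1$)
$G{\left(U \right)} = - \frac{U \left(5 + U\right)}{3}$
$- 10 \left(-14 - 16\right) G{\left(l \right)} = - 10 \left(-14 - 16\right) \left(\left(- \frac{1}{3}\right) 1 \left(5 + 1\right)\right) = - 10 \left(-14 - 16\right) \left(\left(- \frac{1}{3}\right) 1 \cdot 6\right) = \left(-10\right) \left(-30\right) \left(-2\right) = 300 \left(-2\right) = -600$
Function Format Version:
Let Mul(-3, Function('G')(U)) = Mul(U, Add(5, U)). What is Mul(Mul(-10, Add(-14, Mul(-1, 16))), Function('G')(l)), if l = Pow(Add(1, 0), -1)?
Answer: -600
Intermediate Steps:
l = 1 (l = Pow(1, -1) = 1)
Function('G')(U) = Mul(Rational(-1, 3), U, Add(5, U)) (Function('G')(U) = Mul(Rational(-1, 3), Mul(U, Add(5, U))) = Mul(Rational(-1, 3), U, Add(5, U)))
Mul(Mul(-10, Add(-14, Mul(-1, 16))), Function('G')(l)) = Mul(Mul(-10, Add(-14, Mul(-1, 16))), Mul(Rational(-1, 3), 1, Add(5, 1))) = Mul(Mul(-10, Add(-14, -16)), Mul(Rational(-1, 3), 1, 6)) = Mul(Mul(-10, -30), -2) = Mul(300, -2) = -600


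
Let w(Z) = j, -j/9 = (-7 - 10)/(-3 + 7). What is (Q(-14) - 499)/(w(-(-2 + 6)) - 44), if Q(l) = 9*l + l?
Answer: 2556/23 ≈ 111.13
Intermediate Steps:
j = 153/4 (j = -9*(-7 - 10)/(-3 + 7) = -(-153)/4 = -9*(-17/4) = 153/4 ≈ 38.250)
Q(l) = 10*l
w(Z) = 153/4
(Q(-14) - 499)/(w(-(-2 + 6)) - 44) = (10*(-14) - 499)/(153/4 - 44) = (-140 - 499)/(-23/4) = -639*(-4/23) = 2556/23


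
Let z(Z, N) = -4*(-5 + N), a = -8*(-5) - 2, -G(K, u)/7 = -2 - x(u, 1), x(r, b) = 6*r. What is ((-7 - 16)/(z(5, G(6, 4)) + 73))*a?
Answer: 874/635 ≈ 1.3764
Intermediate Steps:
G(K, u) = 14 + 42*u (G(K, u) = -7*(-2 - 6*u) = 14 + 42*u)
a = 38 (a = 40 - 2 = 38)
z(Z, N) = 20 - 4*N
((-7 - 16)/(z(5, G(6, 4)) + 73))*a = ((-7 - 16)/((20 - 4*(14 + 42*4)) + 73))*38 = -23/((20 - 4*(14 + 168)) + 73)*38 = -23/((20 - 4*182) + 73)*38 = -23/((20 - 728) + 73)*38 = -23/(-708 + 73)*38 = -23/(-635)*38 = -23*(-1/635)*38 = (23/635)*38 = 874/635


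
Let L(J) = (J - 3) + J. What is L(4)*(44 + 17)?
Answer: 305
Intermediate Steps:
L(J) = -3 + 2*J (L(J) = (-3 + J) + J = -3 + 2*J)
L(4)*(44 + 17) = (-3 + 2*4)*(44 + 17) = (-3 + 8)*61 = 5*61 = 305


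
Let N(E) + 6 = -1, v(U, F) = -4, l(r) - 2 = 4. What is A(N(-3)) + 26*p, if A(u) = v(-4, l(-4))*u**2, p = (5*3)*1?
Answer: 194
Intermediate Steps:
l(r) = 6 (l(r) = 2 + 4 = 6)
p = 15 (p = 15*1 = 15)
N(E) = -7 (N(E) = -6 - 1 = -7)
A(u) = -4*u**2
A(N(-3)) + 26*p = -4*(-7)**2 + 26*15 = -4*49 + 390 = -196 + 390 = 194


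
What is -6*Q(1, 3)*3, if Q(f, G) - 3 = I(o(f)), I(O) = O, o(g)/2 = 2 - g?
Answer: -90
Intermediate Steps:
o(g) = 4 - 2*g (o(g) = 2*(2 - g) = 4 - 2*g)
Q(f, G) = 7 - 2*f (Q(f, G) = 3 + (4 - 2*f) = 7 - 2*f)
-6*Q(1, 3)*3 = -6*(7 - 2*1)*3 = -6*(7 - 2)*3 = -6*5*3 = -30*3 = -90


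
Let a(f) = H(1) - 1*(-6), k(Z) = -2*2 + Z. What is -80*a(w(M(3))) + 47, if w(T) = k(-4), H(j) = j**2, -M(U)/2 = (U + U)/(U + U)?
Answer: -513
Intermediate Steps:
k(Z) = -4 + Z
M(U) = -2 (M(U) = -2*(U + U)/(U + U) = -2*2*U/(2*U) = -2*2*U*1/(2*U) = -2*1 = -2)
w(T) = -8 (w(T) = -4 - 4 = -8)
a(f) = 7 (a(f) = 1**2 - 1*(-6) = 1 + 6 = 7)
-80*a(w(M(3))) + 47 = -80*7 + 47 = -560 + 47 = -513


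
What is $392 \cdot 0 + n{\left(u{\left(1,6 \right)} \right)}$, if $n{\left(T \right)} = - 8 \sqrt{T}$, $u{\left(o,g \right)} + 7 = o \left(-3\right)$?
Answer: $- 8 i \sqrt{10} \approx - 25.298 i$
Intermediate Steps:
$u{\left(o,g \right)} = -7 - 3 o$ ($u{\left(o,g \right)} = -7 + o \left(-3\right) = -7 - 3 o$)
$392 \cdot 0 + n{\left(u{\left(1,6 \right)} \right)} = 392 \cdot 0 - 8 \sqrt{-7 - 3} = 0 - 8 \sqrt{-7 - 3} = 0 - 8 \sqrt{-10} = 0 - 8 i \sqrt{10} = - 8 i \sqrt{10}$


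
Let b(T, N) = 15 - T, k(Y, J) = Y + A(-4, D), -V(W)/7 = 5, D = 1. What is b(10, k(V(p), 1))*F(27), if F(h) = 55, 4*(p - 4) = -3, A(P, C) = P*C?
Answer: 275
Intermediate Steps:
A(P, C) = C*P
p = 13/4 (p = 4 + (¼)*(-3) = 4 - ¾ = 13/4 ≈ 3.2500)
V(W) = -35 (V(W) = -7*5 = -35)
k(Y, J) = -4 + Y (k(Y, J) = Y + 1*(-4) = Y - 4 = -4 + Y)
b(10, k(V(p), 1))*F(27) = (15 - 1*10)*55 = (15 - 10)*55 = 5*55 = 275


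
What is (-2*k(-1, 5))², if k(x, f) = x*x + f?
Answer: 144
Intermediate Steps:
k(x, f) = f + x² (k(x, f) = x² + f = f + x²)
(-2*k(-1, 5))² = (-2*(5 + (-1)²))² = (-2*(5 + 1))² = (-2*6)² = (-1*12)² = (-12)² = 144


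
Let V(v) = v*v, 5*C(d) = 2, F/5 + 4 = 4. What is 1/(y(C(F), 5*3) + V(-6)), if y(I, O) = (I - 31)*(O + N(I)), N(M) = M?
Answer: -25/10881 ≈ -0.0022976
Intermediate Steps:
F = 0 (F = -20 + 5*4 = -20 + 20 = 0)
C(d) = ⅖ (C(d) = (⅕)*2 = ⅖)
y(I, O) = (-31 + I)*(I + O) (y(I, O) = (I - 31)*(O + I) = (-31 + I)*(I + O))
V(v) = v²
1/(y(C(F), 5*3) + V(-6)) = 1/(((⅖)² - 31*⅖ - 155*3 + 2*(5*3)/5) + (-6)²) = 1/((4/25 - 62/5 - 31*15 + (⅖)*15) + 36) = 1/((4/25 - 62/5 - 465 + 6) + 36) = 1/(-11781/25 + 36) = 1/(-10881/25) = -25/10881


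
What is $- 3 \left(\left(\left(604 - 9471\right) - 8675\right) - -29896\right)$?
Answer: $-37062$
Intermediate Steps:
$- 3 \left(\left(\left(604 - 9471\right) - 8675\right) - -29896\right) = - 3 \left(\left(-8867 - 8675\right) + 29896\right) = - 3 \left(-17542 + 29896\right) = \left(-3\right) 12354 = -37062$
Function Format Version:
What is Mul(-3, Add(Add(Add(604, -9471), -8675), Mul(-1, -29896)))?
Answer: -37062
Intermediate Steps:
Mul(-3, Add(Add(Add(604, -9471), -8675), Mul(-1, -29896))) = Mul(-3, Add(Add(-8867, -8675), 29896)) = Mul(-3, Add(-17542, 29896)) = Mul(-3, 12354) = -37062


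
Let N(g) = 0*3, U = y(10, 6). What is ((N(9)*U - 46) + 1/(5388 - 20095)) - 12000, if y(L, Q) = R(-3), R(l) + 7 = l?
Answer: -177160523/14707 ≈ -12046.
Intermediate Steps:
R(l) = -7 + l
y(L, Q) = -10 (y(L, Q) = -7 - 3 = -10)
U = -10
N(g) = 0
((N(9)*U - 46) + 1/(5388 - 20095)) - 12000 = ((0*(-10) - 46) + 1/(5388 - 20095)) - 12000 = ((0 - 46) + 1/(-14707)) - 12000 = (-46 - 1/14707) - 12000 = -676523/14707 - 12000 = -177160523/14707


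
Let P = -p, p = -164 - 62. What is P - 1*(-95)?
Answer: 321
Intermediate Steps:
p = -226
P = 226 (P = -1*(-226) = 226)
P - 1*(-95) = 226 - 1*(-95) = 226 + 95 = 321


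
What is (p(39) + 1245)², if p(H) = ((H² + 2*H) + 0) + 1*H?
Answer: 8311689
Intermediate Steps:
p(H) = H² + 3*H (p(H) = (H² + 2*H) + H = H² + 3*H)
(p(39) + 1245)² = (39*(3 + 39) + 1245)² = (39*42 + 1245)² = (1638 + 1245)² = 2883² = 8311689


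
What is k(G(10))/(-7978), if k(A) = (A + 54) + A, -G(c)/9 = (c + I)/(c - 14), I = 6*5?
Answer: -117/3989 ≈ -0.029331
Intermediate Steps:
I = 30
G(c) = -9*(30 + c)/(-14 + c) (G(c) = -9*(c + 30)/(c - 14) = -9*(30 + c)/(-14 + c))
k(A) = 54 + 2*A (k(A) = (54 + A) + A = 54 + 2*A)
k(G(10))/(-7978) = (54 + 2*(9*(-30 - 1*10)/(-14 + 10)))/(-7978) = (54 + 2*(9*(-30 - 10)/(-4)))*(-1/7978) = (54 + 2*(9*(-1/4)*(-40)))*(-1/7978) = (54 + 2*90)*(-1/7978) = (54 + 180)*(-1/7978) = 234*(-1/7978) = -117/3989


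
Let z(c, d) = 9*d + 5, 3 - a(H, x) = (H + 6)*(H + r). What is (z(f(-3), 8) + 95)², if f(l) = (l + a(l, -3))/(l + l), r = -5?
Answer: 29584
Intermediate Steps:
a(H, x) = 3 - (-5 + H)*(6 + H) (a(H, x) = 3 - (H + 6)*(H - 5) = 3 - (6 + H)*(-5 + H) = 3 - (-5 + H)*(6 + H))
f(l) = (33 - l²)/(2*l) (f(l) = (l + (33 - l - l²))/(l + l) = (33 - l²)/((2*l)) = (33 - l²)*(1/(2*l)) = (33 - l²)/(2*l))
z(c, d) = 5 + 9*d
(z(f(-3), 8) + 95)² = ((5 + 9*8) + 95)² = ((5 + 72) + 95)² = (77 + 95)² = 172² = 29584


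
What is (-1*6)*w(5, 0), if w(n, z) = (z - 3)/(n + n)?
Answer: 9/5 ≈ 1.8000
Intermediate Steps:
w(n, z) = (-3 + z)/(2*n) (w(n, z) = (-3 + z)/((2*n)) = (-3 + z)*(1/(2*n)) = (-3 + z)/(2*n))
(-1*6)*w(5, 0) = (-1*6)*((1/2)*(-3 + 0)/5) = -3*(-3)/5 = -6*(-3/10) = 9/5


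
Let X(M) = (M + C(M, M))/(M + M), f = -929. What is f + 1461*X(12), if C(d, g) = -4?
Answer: -442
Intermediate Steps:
X(M) = (-4 + M)/(2*M) (X(M) = (M - 4)/(M + M) = (-4 + M)/((2*M)) = (-4 + M)*(1/(2*M)) = (-4 + M)/(2*M))
f + 1461*X(12) = -929 + 1461*((1/2)*(-4 + 12)/12) = -929 + 1461*((1/2)*(1/12)*8) = -929 + 1461*(1/3) = -929 + 487 = -442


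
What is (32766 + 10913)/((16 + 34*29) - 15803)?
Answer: -43679/14801 ≈ -2.9511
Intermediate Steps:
(32766 + 10913)/((16 + 34*29) - 15803) = 43679/((16 + 986) - 15803) = 43679/(1002 - 15803) = 43679/(-14801) = 43679*(-1/14801) = -43679/14801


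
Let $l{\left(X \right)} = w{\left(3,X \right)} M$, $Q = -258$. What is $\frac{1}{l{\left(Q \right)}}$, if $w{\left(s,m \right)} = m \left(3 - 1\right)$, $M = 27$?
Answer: $- \frac{1}{13932} \approx -7.1777 \cdot 10^{-5}$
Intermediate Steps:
$w{\left(s,m \right)} = 2 m$ ($w{\left(s,m \right)} = m 2 = 2 m$)
$l{\left(X \right)} = 54 X$ ($l{\left(X \right)} = 2 X 27 = 54 X$)
$\frac{1}{l{\left(Q \right)}} = \frac{1}{54 \left(-258\right)} = \frac{1}{-13932} = - \frac{1}{13932}$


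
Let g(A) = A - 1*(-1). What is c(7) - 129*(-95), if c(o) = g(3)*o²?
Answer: 12451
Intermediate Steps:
g(A) = 1 + A (g(A) = A + 1 = 1 + A)
c(o) = 4*o² (c(o) = (1 + 3)*o² = 4*o²)
c(7) - 129*(-95) = 4*7² - 129*(-95) = 4*49 + 12255 = 196 + 12255 = 12451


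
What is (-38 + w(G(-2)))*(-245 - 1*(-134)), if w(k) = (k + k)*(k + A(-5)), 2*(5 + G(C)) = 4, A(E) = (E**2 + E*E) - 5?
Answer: 32190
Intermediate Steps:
A(E) = -5 + 2*E**2 (A(E) = (E**2 + E**2) - 5 = 2*E**2 - 5 = -5 + 2*E**2)
G(C) = -3 (G(C) = -5 + (1/2)*4 = -5 + 2 = -3)
w(k) = 2*k*(45 + k) (w(k) = (k + k)*(k + (-5 + 2*(-5)**2)) = (2*k)*(k + (-5 + 2*25)) = (2*k)*(k + (-5 + 50)) = (2*k)*(k + 45) = (2*k)*(45 + k) = 2*k*(45 + k))
(-38 + w(G(-2)))*(-245 - 1*(-134)) = (-38 + 2*(-3)*(45 - 3))*(-245 - 1*(-134)) = (-38 + 2*(-3)*42)*(-245 + 134) = (-38 - 252)*(-111) = -290*(-111) = 32190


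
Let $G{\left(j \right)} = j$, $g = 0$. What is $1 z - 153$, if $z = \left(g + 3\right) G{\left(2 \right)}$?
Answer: $-147$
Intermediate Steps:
$z = 6$ ($z = \left(0 + 3\right) 2 = 3 \cdot 2 = 6$)
$1 z - 153 = 1 \cdot 6 - 153 = 6 - 153 = -147$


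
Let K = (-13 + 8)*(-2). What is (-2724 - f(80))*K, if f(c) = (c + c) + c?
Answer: -29640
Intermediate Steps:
f(c) = 3*c (f(c) = 2*c + c = 3*c)
K = 10 (K = -5*(-2) = 10)
(-2724 - f(80))*K = (-2724 - 3*80)*10 = (-2724 - 1*240)*10 = (-2724 - 240)*10 = -2964*10 = -29640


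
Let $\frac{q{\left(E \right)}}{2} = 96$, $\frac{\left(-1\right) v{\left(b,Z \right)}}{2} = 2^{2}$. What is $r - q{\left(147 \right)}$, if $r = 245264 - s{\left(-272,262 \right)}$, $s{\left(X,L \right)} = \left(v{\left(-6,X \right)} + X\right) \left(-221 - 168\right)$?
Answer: $136152$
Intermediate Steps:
$v{\left(b,Z \right)} = -8$ ($v{\left(b,Z \right)} = - 2 \cdot 2^{2} = \left(-2\right) 4 = -8$)
$q{\left(E \right)} = 192$ ($q{\left(E \right)} = 2 \cdot 96 = 192$)
$s{\left(X,L \right)} = 3112 - 389 X$ ($s{\left(X,L \right)} = \left(-8 + X\right) \left(-221 - 168\right) = \left(-8 + X\right) \left(-389\right) = 3112 - 389 X$)
$r = 136344$ ($r = 245264 - \left(3112 - -105808\right) = 245264 - \left(3112 + 105808\right) = 245264 - 108920 = 136344$)
$r - q{\left(147 \right)} = 136344 - 192 = 136152$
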